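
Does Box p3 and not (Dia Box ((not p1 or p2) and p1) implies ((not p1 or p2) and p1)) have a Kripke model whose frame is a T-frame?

Yes, satisfiable

1. Box p3 and not (Dia Box ((not p1 or p2) and p1) implies ((not p1 or p2) and p1)), u
2. Box p3, u
3. not (Dia Box ((not p1 or p2) and p1) implies ((not p1 or p2) and p1)), u
4. Dia Box ((not p1 or p2) and p1), u
5. not ((not p1 or p2) and p1), u
6. p3, u
7. not p1, u
8. Box ((not p1 or p2) and p1), v
9. p3, v
10. (not p1 or p2) and p1, v
11. not p1 or p2, v
12. p1, v
13. p2, v
Accessibility: uRu, uRv, vRv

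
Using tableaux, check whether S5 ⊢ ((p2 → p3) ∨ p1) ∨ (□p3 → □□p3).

Tableau for the negation ¬(((p2 → p3) ∨ p1) ∨ (□p3 → □□p3)):
1. ¬(((p2 → p3) ∨ p1) ∨ (□p3 → □□p3)), 0
2. ¬((p2 → p3) ∨ p1), 0
3. ¬(□p3 → □□p3), 0
4. ¬(p2 → p3), 0
5. ¬p1, 0
6. □p3, 0
7. ¬□□p3, 0
8. p2, 0
9. ¬p3, 0
10. p3, 0
Accessibility: 0R0
Branch closes: p3 and ¬p3 both at 0.
Every branch of the negation's tableau closes; the branch above is one of them.

Valid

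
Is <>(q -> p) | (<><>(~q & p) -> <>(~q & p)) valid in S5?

Tableau for the negation ~(<>(q -> p) | (<><>(~q & p) -> <>(~q & p))):
1. ~(<>(q -> p) | (<><>(~q & p) -> <>(~q & p))), 0
2. ~<>(q -> p), 0   [~|-rule on 1]
3. ~(<><>(~q & p) -> <>(~q & p)), 0   [~|-rule on 1]
4. <><>(~q & p), 0   [~->-rule on 3]
5. ~<>(~q & p), 0   [~->-rule on 3]
6. ~(q -> p), 0   [~<>-rule on 2 via 0R0]
7. q, 0   [~->-rule on 6]
8. ~p, 0   [~->-rule on 6]
9. ~(~q & p), 0   [~<>-rule on 5 via 0R0]
10. <>(~q & p), 1   [<>-rule on 4: fresh world 1, 0R1]
11. ~(q -> p), 1   [~<>-rule on 2 via 0R1]
12. q, 1   [~->-rule on 11]
13. ~p, 1   [~->-rule on 11]
14. ~(~q & p), 1   [~<>-rule on 5 via 0R1]
15. ~q & p, 2   [<>-rule on 10: fresh world 2, 1R2]
16. ~q, 2   [&-rule on 15]
17. p, 2   [&-rule on 15]
18. ~(q -> p), 2   [~<>-rule on 2 via 0R2]
19. q, 2   [~->-rule on 18]
20. ~p, 2   [~->-rule on 18]
Accessibility: 0R0, 0R1, 0R2, 1R0, 1R1, 1R2, 2R0, 2R1, 2R2
Branch closes: q and ~q both at 2.
Every branch of the negation's tableau closes; the branch above is one of them.

Valid in S5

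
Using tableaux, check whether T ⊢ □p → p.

Tableau for the negation ¬(□p → p):
1. ¬(□p → p), w0
2. □p, w0   [¬→-rule on 1]
3. ¬p, w0   [¬→-rule on 1]
4. p, w0   [□-rule on 2 via w0Rw0]
Accessibility: w0Rw0
Branch closes: p and ¬p both at w0.
All branches of the negation close; one closing branch shown above.

Valid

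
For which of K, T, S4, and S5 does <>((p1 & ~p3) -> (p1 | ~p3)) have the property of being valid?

T-tableau for the negation ~<>((p1 & ~p3) -> (p1 | ~p3)):
1. ~<>((p1 & ~p3) -> (p1 | ~p3)), w0
2. ~((p1 & ~p3) -> (p1 | ~p3)), w0   [~<>-rule on 1 via w0Rw0]
3. p1 & ~p3, w0   [~->-rule on 2]
4. ~(p1 | ~p3), w0   [~->-rule on 2]
5. p1, w0   [&-rule on 3]
6. ~p3, w0   [&-rule on 3]
7. ~p1, w0   [~|-rule on 4]
8. p3, w0   [~|-rule on 4]
Accessibility: w0Rw0
Branch closes: p1 and ~p1 both at w0.
Every branch closes (one shown): valid in T, hence also in S4, S5 (every theorem of T is a theorem of S4 and S5).
K-tableau for the negation ~<>((p1 & ~p3) -> (p1 | ~p3)):
1. ~<>((p1 & ~p3) -> (p1 | ~p3)), w0
Complete open branch: countermodel on a K-frame, so not valid in K.

T, S4, S5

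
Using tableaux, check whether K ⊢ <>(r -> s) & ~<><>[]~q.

Tableau for the negation ~(<>(r -> s) & ~<><>[]~q):
1. ~(<>(r -> s) & ~<><>[]~q), u
2. <><>[]~q, u
3. <>[]~q, v
4. []~q, w
Accessibility: uRv, vRw
The negation has an open branch (countermodel exists).

No, not valid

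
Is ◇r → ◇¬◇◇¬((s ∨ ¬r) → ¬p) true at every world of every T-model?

Not valid

Tableau for the negation ¬(◇r → ◇¬◇◇¬((s ∨ ¬r) → ¬p)):
1. ¬(◇r → ◇¬◇◇¬((s ∨ ¬r) → ¬p)), u
2. ◇r, u
3. ¬◇¬◇◇¬((s ∨ ¬r) → ¬p), u
4. ◇◇¬((s ∨ ¬r) → ¬p), u
5. r, v
6. ◇◇¬((s ∨ ¬r) → ¬p), v
7. ◇¬((s ∨ ¬r) → ¬p), w
8. ◇◇¬((s ∨ ¬r) → ¬p), w
9. ◇¬((s ∨ ¬r) → ¬p), x
10. ¬((s ∨ ¬r) → ¬p), y
11. s ∨ ¬r, y
12. p, y
13. ¬r, y
14. ◇¬((s ∨ ¬r) → ¬p), z
15. ¬((s ∨ ¬r) → ¬p), w6
16. s ∨ ¬r, w6
17. p, w6
18. ¬r, w6
19. ¬((s ∨ ¬r) → ¬p), w7
20. s ∨ ¬r, w7
21. p, w7
22. ¬r, w7
Accessibility: uRu, uRv, uRw, vRv, vRx, wRw, wRy, wRz, xRx, xRw6, yRy, zRz, zRw7, w6Rw6, w7Rw7
The negation has an open branch (countermodel exists).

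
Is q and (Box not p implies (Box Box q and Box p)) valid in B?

Not valid

Tableau for the negation not (q and (Box not p implies (Box Box q and Box p))):
1. not (q and (Box not p implies (Box Box q and Box p))), w0
2. not (Box not p implies (Box Box q and Box p)), w0
3. Box not p, w0
4. not (Box Box q and Box p), w0
5. not p, w0
6. not Box p, w0
7. not p, w1
Accessibility: w0Rw0, w0Rw1, w1Rw0, w1Rw1
The negation has an open branch (countermodel exists).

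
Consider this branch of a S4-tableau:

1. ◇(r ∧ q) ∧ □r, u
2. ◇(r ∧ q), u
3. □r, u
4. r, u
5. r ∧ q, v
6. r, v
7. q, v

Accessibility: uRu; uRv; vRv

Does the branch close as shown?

There is no literal clash: for every atom and world, at most one sign appears.

No, open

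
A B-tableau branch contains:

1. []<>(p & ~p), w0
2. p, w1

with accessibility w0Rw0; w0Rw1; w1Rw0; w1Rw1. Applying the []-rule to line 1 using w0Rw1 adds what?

<>(p & ~p), w1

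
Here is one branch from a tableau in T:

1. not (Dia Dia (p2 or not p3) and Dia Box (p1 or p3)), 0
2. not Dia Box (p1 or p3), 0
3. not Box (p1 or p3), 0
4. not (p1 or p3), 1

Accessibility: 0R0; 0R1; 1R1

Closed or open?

There is no literal clash: for every atom and world, at most one sign appears.

Not closed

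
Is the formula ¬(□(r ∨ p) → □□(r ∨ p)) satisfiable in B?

1. ¬(□(r ∨ p) → □□(r ∨ p)), w0
2. □(r ∨ p), w0
3. ¬□□(r ∨ p), w0
4. r ∨ p, w0
5. p, w0
6. ¬□(r ∨ p), w1
7. r ∨ p, w1
8. p, w1
9. ¬(r ∨ p), w2
10. ¬r, w2
11. ¬p, w2
Accessibility: w0Rw0, w0Rw1, w1Rw0, w1Rw1, w1Rw2, w2Rw1, w2Rw2

Yes, satisfiable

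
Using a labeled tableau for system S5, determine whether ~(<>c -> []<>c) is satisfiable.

1. ~(<>c -> []<>c), 0
2. <>c, 0   [~->-rule on 1]
3. ~[]<>c, 0   [~->-rule on 1]
4. c, 1   [<>-rule on 2: fresh world 1, 0R1]
5. ~<>c, 2   [~[]-rule on 3: fresh world 2, 0R2]
6. ~c, 0   [~<>-rule on 5 via 2R0]
7. ~c, 1   [~<>-rule on 5 via 2R1]
Accessibility: 0R0, 0R1, 0R2, 1R0, 1R1, 1R2, 2R0, 2R1, 2R2
Branch closes: c and ~c both at 1.
All branches of the tableau close; one closing branch shown above.

No, unsatisfiable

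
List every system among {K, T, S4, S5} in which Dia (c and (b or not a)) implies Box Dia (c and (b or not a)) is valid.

S5

S5-tableau for the negation not (Dia (c and (b or not a)) implies Box Dia (c and (b or not a))):
1. not (Dia (c and (b or not a)) implies Box Dia (c and (b or not a))), u
2. Dia (c and (b or not a)), u
3. not Box Dia (c and (b or not a)), u
4. c and (b or not a), v
5. c, v
6. b or not a, v
7. not a, v
8. not Dia (c and (b or not a)), w
9. not (c and (b or not a)), u
10. not (c and (b or not a)), v
11. not (c and (b or not a)), w
12. not (b or not a), u
13. not b, u
14. a, u
15. not (b or not a), v
16. not b, v
17. a, v
Accessibility: uRu, uRv, uRw, vRu, vRv, vRw, wRu, wRv, wRw
Branch closes: a and not a both at v.
Every branch closes (one shown): valid in S5.
S4-tableau for the negation not (Dia (c and (b or not a)) implies Box Dia (c and (b or not a))):
1. not (Dia (c and (b or not a)) implies Box Dia (c and (b or not a))), u
2. Dia (c and (b or not a)), u
3. not Box Dia (c and (b or not a)), u
4. c and (b or not a), v
5. c, v
6. b or not a, v
7. not a, v
8. not Dia (c and (b or not a)), w
9. not (c and (b or not a)), w
10. not (b or not a), w
11. not b, w
12. a, w
Accessibility: uRu, uRv, uRw, vRv, wRw
Complete open branch: countermodel on an S4-frame, so not valid in S4, nor in K, T (the same frame is also a K-frame and a T-frame).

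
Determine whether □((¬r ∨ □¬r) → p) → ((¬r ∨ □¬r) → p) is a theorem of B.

Yes, valid

Tableau for the negation ¬(□((¬r ∨ □¬r) → p) → ((¬r ∨ □¬r) → p)):
1. ¬(□((¬r ∨ □¬r) → p) → ((¬r ∨ □¬r) → p)), u
2. □((¬r ∨ □¬r) → p), u   [¬→-rule on 1]
3. ¬((¬r ∨ □¬r) → p), u   [¬→-rule on 1]
4. ¬r ∨ □¬r, u   [¬→-rule on 3]
5. ¬p, u   [¬→-rule on 3]
6. (¬r ∨ □¬r) → p, u   [□-rule on 2 via uRu]
7. □¬r, u   [∨-rule on 4 (branches; this branch)]
8. ¬r, u   [□-rule on 7 via uRu]
9. ¬(¬r ∨ □¬r), u   [→-rule on 6 (branches; this branch)]
10. r, u   [¬∨-rule on 9]
11. ¬□¬r, u   [¬∨-rule on 9]
Accessibility: uRu
Branch closes: r and ¬r both at u.
All branches of the negation close; one closing branch shown above.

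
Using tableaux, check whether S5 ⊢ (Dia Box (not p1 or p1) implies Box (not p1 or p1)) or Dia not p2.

Yes, valid

Tableau for the negation not ((Dia Box (not p1 or p1) implies Box (not p1 or p1)) or Dia not p2):
1. not ((Dia Box (not p1 or p1) implies Box (not p1 or p1)) or Dia not p2), w0
2. not (Dia Box (not p1 or p1) implies Box (not p1 or p1)), w0
3. not Dia not p2, w0
4. Dia Box (not p1 or p1), w0
5. not Box (not p1 or p1), w0
6. p2, w0
7. Box (not p1 or p1), w1
8. p2, w1
9. not p1 or p1, w0
10. not p1 or p1, w1
11. p1, w0
12. p1, w1
13. not (not p1 or p1), w2
14. p1, w2
15. not p1, w2
Accessibility: w0Rw0, w0Rw1, w0Rw2, w1Rw0, w1Rw1, w1Rw2, w2Rw0, w2Rw1, w2Rw2
Branch closes: p1 and not p1 both at w2.
All branches of the negation close; one closing branch shown above.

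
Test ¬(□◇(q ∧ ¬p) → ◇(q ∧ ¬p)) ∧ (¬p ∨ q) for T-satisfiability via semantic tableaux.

Unsatisfiable

1. ¬(□◇(q ∧ ¬p) → ◇(q ∧ ¬p)) ∧ (¬p ∨ q), w0
2. ¬(□◇(q ∧ ¬p) → ◇(q ∧ ¬p)), w0
3. ¬p ∨ q, w0
4. □◇(q ∧ ¬p), w0
5. ¬◇(q ∧ ¬p), w0
6. ◇(q ∧ ¬p), w0
7. ¬(q ∧ ¬p), w0
8. q, w0
9. p, w0
10. q ∧ ¬p, w1
11. q, w1
12. ¬p, w1
13. ◇(q ∧ ¬p), w1
14. ¬(q ∧ ¬p), w1
15. p, w1
Accessibility: w0Rw0, w0Rw1, w1Rw1
Branch closes: p and ¬p both at w1.
Every branch closes; the branch above is one of them.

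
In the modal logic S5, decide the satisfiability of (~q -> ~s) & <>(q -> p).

Yes, satisfiable

1. (~q -> ~s) & <>(q -> p), 0
2. ~q -> ~s, 0   [&-rule on 1]
3. <>(q -> p), 0   [&-rule on 1]
4. ~s, 0   [->-rule on 2 (branches; this branch)]
5. q -> p, 1   [<>-rule on 3: fresh world 1, 0R1]
6. p, 1   [->-rule on 5 (branches; this branch)]
Accessibility: 0R0, 0R1, 1R0, 1R1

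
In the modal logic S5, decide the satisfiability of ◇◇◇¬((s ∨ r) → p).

Yes, satisfiable

1. ◇◇◇¬((s ∨ r) → p), 0
2. ◇◇¬((s ∨ r) → p), 1   [◇-rule on 1: fresh world 1, 0R1]
3. ◇¬((s ∨ r) → p), 2   [◇-rule on 2: fresh world 2, 1R2]
4. ¬((s ∨ r) → p), 3   [◇-rule on 3: fresh world 3, 2R3]
5. s ∨ r, 3   [¬→-rule on 4]
6. ¬p, 3   [¬→-rule on 4]
7. r, 3   [∨-rule on 5 (branches; this branch)]
Accessibility: 0R0, 0R1, 0R2, 0R3, 1R0, 1R1, 1R2, 1R3, 2R0, 2R1, 2R2, 2R3, 3R0, 3R1, 3R2, 3R3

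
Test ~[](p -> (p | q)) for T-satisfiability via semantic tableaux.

Unsatisfiable

1. ~[](p -> (p | q)), u
2. ~(p -> (p | q)), v
3. p, v
4. ~(p | q), v
5. ~p, v
6. ~q, v
Accessibility: uRu, uRv, vRv
Branch closes: p and ~p both at v.
(One branch shown.) All branches close.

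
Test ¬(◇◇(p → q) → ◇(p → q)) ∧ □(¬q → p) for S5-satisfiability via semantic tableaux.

Unsatisfiable

1. ¬(◇◇(p → q) → ◇(p → q)) ∧ □(¬q → p), 0
2. ¬(◇◇(p → q) → ◇(p → q)), 0
3. □(¬q → p), 0
4. ◇◇(p → q), 0
5. ¬◇(p → q), 0
6. ¬q → p, 0
7. ¬(p → q), 0
8. p, 0
9. ¬q, 0
10. ◇(p → q), 1
11. ¬q → p, 1
12. ¬(p → q), 1
13. p, 1
14. ¬q, 1
15. p → q, 2
16. ¬q → p, 2
17. ¬(p → q), 2
18. p, 2
19. ¬q, 2
20. q, 2
Accessibility: 0R0, 0R1, 0R2, 1R0, 1R1, 1R2, 2R0, 2R1, 2R2
Branch closes: q and ¬q both at 2.
All branches of the tableau close; one closing branch shown above.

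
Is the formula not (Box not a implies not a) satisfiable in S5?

1. not (Box not a implies not a), u
2. Box not a, u
3. a, u
4. not a, u
Accessibility: uRu
Branch closes: a and not a both at u.
All branches of the tableau close; one closing branch shown above.

Unsatisfiable (every branch closes)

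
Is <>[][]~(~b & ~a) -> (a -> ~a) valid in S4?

Tableau for the negation ~(<>[][]~(~b & ~a) -> (a -> ~a)):
1. ~(<>[][]~(~b & ~a) -> (a -> ~a)), u
2. <>[][]~(~b & ~a), u
3. ~(a -> ~a), u
4. a, u
5. [][]~(~b & ~a), v
6. []~(~b & ~a), v
7. ~(~b & ~a), v
8. a, v
Accessibility: uRu, uRv, vRv
The negation has an open branch (countermodel exists).

Invalid (countermodel exists)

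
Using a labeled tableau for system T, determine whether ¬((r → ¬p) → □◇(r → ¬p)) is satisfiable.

Yes, satisfiable

1. ¬((r → ¬p) → □◇(r → ¬p)), 0
2. r → ¬p, 0
3. ¬□◇(r → ¬p), 0
4. ¬p, 0
5. ¬◇(r → ¬p), 1
6. ¬(r → ¬p), 1
7. r, 1
8. p, 1
Accessibility: 0R0, 0R1, 1R1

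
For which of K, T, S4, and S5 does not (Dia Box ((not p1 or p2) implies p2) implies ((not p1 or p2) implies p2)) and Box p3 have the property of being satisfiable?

S4-tableau for the formula:
1. not (Dia Box ((not p1 or p2) implies p2) implies ((not p1 or p2) implies p2)) and Box p3, u
2. not (Dia Box ((not p1 or p2) implies p2) implies ((not p1 or p2) implies p2)), u
3. Box p3, u
4. Dia Box ((not p1 or p2) implies p2), u
5. not ((not p1 or p2) implies p2), u
6. not p1 or p2, u
7. not p2, u
8. p3, u
9. not p1, u
10. Box ((not p1 or p2) implies p2), v
11. p3, v
12. (not p1 or p2) implies p2, v
13. p2, v
Accessibility: uRu, uRv, vRv
Complete open branch: satisfiable in S4, hence also in K, T (this S4-model is also a K-model and a T-model).
S5-tableau for the formula:
1. not (Dia Box ((not p1 or p2) implies p2) implies ((not p1 or p2) implies p2)) and Box p3, u
2. not (Dia Box ((not p1 or p2) implies p2) implies ((not p1 or p2) implies p2)), u
3. Box p3, u
4. Dia Box ((not p1 or p2) implies p2), u
5. not ((not p1 or p2) implies p2), u
6. not p1 or p2, u
7. not p2, u
8. p3, u
9. not p1, u
10. Box ((not p1 or p2) implies p2), v
11. p3, v
12. (not p1 or p2) implies p2, u
13. (not p1 or p2) implies p2, v
14. not (not p1 or p2), u
15. p1, u
Accessibility: uRu, uRv, vRu, vRv
Branch closes: p1 and not p1 both at u.
Every branch closes (one shown): unsatisfiable in S5.

K, T, S4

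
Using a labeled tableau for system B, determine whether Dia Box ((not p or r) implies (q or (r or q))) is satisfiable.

1. Dia Box ((not p or r) implies (q or (r or q))), u
2. Box ((not p or r) implies (q or (r or q))), v
3. (not p or r) implies (q or (r or q)), u
4. (not p or r) implies (q or (r or q)), v
5. q or (r or q), u
6. q or (r or q), v
7. r or q, u
8. r or q, v
9. q, u
10. q, v
Accessibility: uRu, uRv, vRu, vRv

Satisfiable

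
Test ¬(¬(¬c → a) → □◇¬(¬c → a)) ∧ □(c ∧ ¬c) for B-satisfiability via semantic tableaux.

Unsatisfiable (every branch closes)

1. ¬(¬(¬c → a) → □◇¬(¬c → a)) ∧ □(c ∧ ¬c), 0
2. ¬(¬(¬c → a) → □◇¬(¬c → a)), 0   [∧-rule on 1]
3. □(c ∧ ¬c), 0   [∧-rule on 1]
4. ¬(¬c → a), 0   [¬→-rule on 2]
5. ¬□◇¬(¬c → a), 0   [¬→-rule on 2]
6. ¬c, 0   [¬→-rule on 4]
7. ¬a, 0   [¬→-rule on 4]
8. c ∧ ¬c, 0   [□-rule on 3 via 0R0]
9. c, 0   [∧-rule on 8]
Accessibility: 0R0
Branch closes: c and ¬c both at 0.
(One branch shown.) All branches close.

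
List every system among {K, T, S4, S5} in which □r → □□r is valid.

S4, S5

T-tableau for the negation ¬(□r → □□r):
1. ¬(□r → □□r), w0
2. □r, w0
3. ¬□□r, w0
4. r, w0
5. ¬□r, w1
6. r, w1
7. ¬r, w2
Accessibility: w0Rw0, w0Rw1, w1Rw1, w1Rw2, w2Rw2
Complete open branch: countermodel on a T-frame, so not valid in T, nor in K (the same frame is also a K-frame).
S4-tableau for the negation ¬(□r → □□r):
1. ¬(□r → □□r), w0
2. □r, w0
3. ¬□□r, w0
4. r, w0
5. ¬□r, w1
6. r, w1
7. ¬r, w2
8. r, w2
Accessibility: w0Rw0, w0Rw1, w0Rw2, w1Rw1, w1Rw2, w2Rw2
Branch closes: r and ¬r both at w2.
Every branch closes (one shown): valid in S4, hence also in S5 (every theorem of S4 is a theorem of S5).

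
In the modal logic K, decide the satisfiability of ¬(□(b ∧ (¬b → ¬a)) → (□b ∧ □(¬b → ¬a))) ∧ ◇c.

1. ¬(□(b ∧ (¬b → ¬a)) → (□b ∧ □(¬b → ¬a))) ∧ ◇c, w0
2. ¬(□(b ∧ (¬b → ¬a)) → (□b ∧ □(¬b → ¬a))), w0
3. ◇c, w0
4. □(b ∧ (¬b → ¬a)), w0
5. ¬(□b ∧ □(¬b → ¬a)), w0
6. ¬□(¬b → ¬a), w0
7. c, w1
8. b ∧ (¬b → ¬a), w1
9. b, w1
10. ¬b → ¬a, w1
11. ¬a, w1
12. ¬(¬b → ¬a), w2
13. ¬b, w2
14. a, w2
15. b ∧ (¬b → ¬a), w2
16. b, w2
17. ¬b → ¬a, w2
Accessibility: w0Rw1, w0Rw2
Branch closes: b and ¬b both at w2.
All branches of the tableau close; one closing branch shown above.

Unsatisfiable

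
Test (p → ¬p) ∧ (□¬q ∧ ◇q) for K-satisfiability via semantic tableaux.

1. (p → ¬p) ∧ (□¬q ∧ ◇q), u
2. p → ¬p, u
3. □¬q ∧ ◇q, u
4. □¬q, u
5. ◇q, u
6. ¬p, u
7. q, v
8. ¬q, v
Accessibility: uRv
Branch closes: q and ¬q both at v.
(One branch shown.) All branches close.

Unsatisfiable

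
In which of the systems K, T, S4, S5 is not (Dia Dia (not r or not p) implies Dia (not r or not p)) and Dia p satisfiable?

K, T

S4-tableau for the formula:
1. not (Dia Dia (not r or not p) implies Dia (not r or not p)) and Dia p, w0
2. not (Dia Dia (not r or not p) implies Dia (not r or not p)), w0   [and-rule on 1]
3. Dia p, w0   [and-rule on 1]
4. Dia Dia (not r or not p), w0   [neg-implies-rule on 2]
5. not Dia (not r or not p), w0   [neg-implies-rule on 2]
6. not (not r or not p), w0   [neg-Dia-rule on 5 via w0Rw0]
7. r, w0   [neg-or-rule on 6]
8. p, w0   [neg-or-rule on 6]
9. p, w1   [Dia-rule on 3: fresh world w1, w0Rw1]
10. not (not r or not p), w1   [neg-Dia-rule on 5 via w0Rw1]
11. r, w1   [neg-or-rule on 10]
12. Dia (not r or not p), w2   [Dia-rule on 4: fresh world w2, w0Rw2]
13. not (not r or not p), w2   [neg-Dia-rule on 5 via w0Rw2]
14. r, w2   [neg-or-rule on 13]
15. p, w2   [neg-or-rule on 13]
16. not r or not p, w3   [Dia-rule on 12: fresh world w3, w2Rw3]
17. not (not r or not p), w3   [neg-Dia-rule on 5 via w0Rw3]
18. r, w3   [neg-or-rule on 17]
19. p, w3   [neg-or-rule on 17]
20. not p, w3   [or-rule on 16 (branches; this branch)]
Accessibility: w0Rw0, w0Rw1, w0Rw2, w0Rw3, w1Rw1, w2Rw2, w2Rw3, w3Rw3
Branch closes: p and not p both at w3.
Every branch closes (one shown): unsatisfiable in S4, hence also in S5 (every S5-frame is an S4-frame).
T-tableau for the formula:
1. not (Dia Dia (not r or not p) implies Dia (not r or not p)) and Dia p, w0
2. not (Dia Dia (not r or not p) implies Dia (not r or not p)), w0   [and-rule on 1]
3. Dia p, w0   [and-rule on 1]
4. Dia Dia (not r or not p), w0   [neg-implies-rule on 2]
5. not Dia (not r or not p), w0   [neg-implies-rule on 2]
6. not (not r or not p), w0   [neg-Dia-rule on 5 via w0Rw0]
7. r, w0   [neg-or-rule on 6]
8. p, w0   [neg-or-rule on 6]
9. p, w1   [Dia-rule on 3: fresh world w1, w0Rw1]
10. not (not r or not p), w1   [neg-Dia-rule on 5 via w0Rw1]
11. r, w1   [neg-or-rule on 10]
12. Dia (not r or not p), w2   [Dia-rule on 4: fresh world w2, w0Rw2]
13. not (not r or not p), w2   [neg-Dia-rule on 5 via w0Rw2]
14. r, w2   [neg-or-rule on 13]
15. p, w2   [neg-or-rule on 13]
16. not r or not p, w3   [Dia-rule on 12: fresh world w3, w2Rw3]
17. not p, w3   [or-rule on 16 (branches; this branch)]
Accessibility: w0Rw0, w0Rw1, w0Rw2, w1Rw1, w2Rw2, w2Rw3, w3Rw3
Complete open branch: satisfiable in T, hence also in K (this T-model is also a K-model).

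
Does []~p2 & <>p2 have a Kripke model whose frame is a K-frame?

Unsatisfiable

1. []~p2 & <>p2, u
2. []~p2, u
3. <>p2, u
4. p2, v
5. ~p2, v
Accessibility: uRv
Branch closes: p2 and ~p2 both at v.
(One branch shown.) All branches close.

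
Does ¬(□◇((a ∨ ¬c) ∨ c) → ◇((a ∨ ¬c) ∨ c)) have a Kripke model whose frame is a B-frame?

1. ¬(□◇((a ∨ ¬c) ∨ c) → ◇((a ∨ ¬c) ∨ c)), u
2. □◇((a ∨ ¬c) ∨ c), u   [¬→-rule on 1]
3. ¬◇((a ∨ ¬c) ∨ c), u   [¬→-rule on 1]
4. ◇((a ∨ ¬c) ∨ c), u   [□-rule on 2 via uRu]
5. ¬((a ∨ ¬c) ∨ c), u   [¬◇-rule on 3 via uRu]
6. ¬(a ∨ ¬c), u   [¬∨-rule on 5]
7. ¬c, u   [¬∨-rule on 5]
8. ¬a, u   [¬∨-rule on 6]
9. c, u   [¬∨-rule on 6]
Accessibility: uRu
Branch closes: c and ¬c both at u.
Every branch closes; the branch above is one of them.

No, unsatisfiable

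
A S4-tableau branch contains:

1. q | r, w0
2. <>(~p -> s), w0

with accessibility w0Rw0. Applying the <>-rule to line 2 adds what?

a fresh world w1 with w0Rw1, and ~p -> s at w1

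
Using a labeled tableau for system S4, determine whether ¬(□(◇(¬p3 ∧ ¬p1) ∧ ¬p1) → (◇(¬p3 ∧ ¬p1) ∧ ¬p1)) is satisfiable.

1. ¬(□(◇(¬p3 ∧ ¬p1) ∧ ¬p1) → (◇(¬p3 ∧ ¬p1) ∧ ¬p1)), u
2. □(◇(¬p3 ∧ ¬p1) ∧ ¬p1), u
3. ¬(◇(¬p3 ∧ ¬p1) ∧ ¬p1), u
4. ◇(¬p3 ∧ ¬p1) ∧ ¬p1, u
5. ◇(¬p3 ∧ ¬p1), u
6. ¬p1, u
7. ¬◇(¬p3 ∧ ¬p1), u
8. ¬(¬p3 ∧ ¬p1), u
9. p3, u
10. ¬p3 ∧ ¬p1, v
11. ¬p3, v
12. ¬p1, v
13. ◇(¬p3 ∧ ¬p1) ∧ ¬p1, v
14. ◇(¬p3 ∧ ¬p1), v
15. ¬(¬p3 ∧ ¬p1), v
16. p1, v
Accessibility: uRu, uRv, vRv
Branch closes: p1 and ¬p1 both at v.
All branches of the tableau close; one closing branch shown above.

No, unsatisfiable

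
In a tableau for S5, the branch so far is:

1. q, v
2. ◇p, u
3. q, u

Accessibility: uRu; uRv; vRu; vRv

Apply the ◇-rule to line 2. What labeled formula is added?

a fresh world w with uRw, and p at w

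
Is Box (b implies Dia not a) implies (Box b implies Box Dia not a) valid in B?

Tableau for the negation not (Box (b implies Dia not a) implies (Box b implies Box Dia not a)):
1. not (Box (b implies Dia not a) implies (Box b implies Box Dia not a)), u
2. Box (b implies Dia not a), u   [neg-implies-rule on 1]
3. not (Box b implies Box Dia not a), u   [neg-implies-rule on 1]
4. Box b, u   [neg-implies-rule on 3]
5. not Box Dia not a, u   [neg-implies-rule on 3]
6. b implies Dia not a, u   [Box-rule on 2 via uRu]
7. b, u   [Box-rule on 4 via uRu]
8. Dia not a, u   [implies-rule on 6 (branches; this branch)]
9. not Dia not a, v   [neg-Box-rule on 5: fresh world v, uRv]
10. b implies Dia not a, v   [Box-rule on 2 via uRv]
11. b, v   [Box-rule on 4 via uRv]
12. a, u   [neg-Dia-rule on 9 via vRu]
13. a, v   [neg-Dia-rule on 9 via vRv]
14. Dia not a, v   [implies-rule on 10 (branches; this branch)]
15. not a, w   [Dia-rule on 8: fresh world w, uRw]
16. b implies Dia not a, w   [Box-rule on 2 via uRw]
17. b, w   [Box-rule on 4 via uRw]
18. Dia not a, w   [implies-rule on 16 (branches; this branch)]
19. not a, x   [Dia-rule on 14: fresh world x, vRx]
20. a, x   [neg-Dia-rule on 9 via vRx]
Accessibility: uRu, uRv, uRw, vRu, vRv, vRx, wRu, wRw, xRv, xRx
Branch closes: a and not a both at x.
Every branch of the negation's tableau closes; the branch above is one of them.

Valid in B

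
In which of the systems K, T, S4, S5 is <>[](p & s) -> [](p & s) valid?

S5

S5-tableau for the negation ~(<>[](p & s) -> [](p & s)):
1. ~(<>[](p & s) -> [](p & s)), 0
2. <>[](p & s), 0
3. ~[](p & s), 0
4. [](p & s), 1
5. p & s, 0
6. p, 0
7. s, 0
8. p & s, 1
9. p, 1
10. s, 1
11. ~(p & s), 2
12. p & s, 2
13. p, 2
14. s, 2
15. ~s, 2
Accessibility: 0R0, 0R1, 0R2, 1R0, 1R1, 1R2, 2R0, 2R1, 2R2
Branch closes: s and ~s both at 2.
Every branch closes (one shown): valid in S5.
S4-tableau for the negation ~(<>[](p & s) -> [](p & s)):
1. ~(<>[](p & s) -> [](p & s)), 0
2. <>[](p & s), 0
3. ~[](p & s), 0
4. [](p & s), 1
5. p & s, 1
6. p, 1
7. s, 1
8. ~(p & s), 2
9. ~s, 2
Accessibility: 0R0, 0R1, 0R2, 1R1, 2R2
Complete open branch: countermodel on an S4-frame, so not valid in S4, nor in K, T (the same frame is also a K-frame and a T-frame).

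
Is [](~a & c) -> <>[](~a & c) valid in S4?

Tableau for the negation ~([](~a & c) -> <>[](~a & c)):
1. ~([](~a & c) -> <>[](~a & c)), 0
2. [](~a & c), 0   [~->-rule on 1]
3. ~<>[](~a & c), 0   [~->-rule on 1]
4. ~a & c, 0   [[]-rule on 2 via 0R0]
5. ~a, 0   [&-rule on 4]
6. c, 0   [&-rule on 4]
7. ~[](~a & c), 0   [~<>-rule on 3 via 0R0]
8. ~(~a & c), 1   [~[]-rule on 7: fresh world 1, 0R1]
9. ~a & c, 1   [[]-rule on 2 via 0R1]
10. ~a, 1   [&-rule on 9]
11. c, 1   [&-rule on 9]
12. ~[](~a & c), 1   [~<>-rule on 3 via 0R1]
13. ~c, 1   [~&-rule on 8 (branches; this branch)]
Accessibility: 0R0, 0R1, 1R1
Branch closes: c and ~c both at 1.
Every branch of the negation's tableau closes; the branch above is one of them.

Valid in S4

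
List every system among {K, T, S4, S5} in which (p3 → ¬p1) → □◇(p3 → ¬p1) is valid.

S5

S4-tableau for the negation ¬((p3 → ¬p1) → □◇(p3 → ¬p1)):
1. ¬((p3 → ¬p1) → □◇(p3 → ¬p1)), 0
2. p3 → ¬p1, 0   [¬→-rule on 1]
3. ¬□◇(p3 → ¬p1), 0   [¬→-rule on 1]
4. ¬p1, 0   [→-rule on 2 (branches; this branch)]
5. ¬◇(p3 → ¬p1), 1   [¬□-rule on 3: fresh world 1, 0R1]
6. ¬(p3 → ¬p1), 1   [¬◇-rule on 5 via 1R1]
7. p3, 1   [¬→-rule on 6]
8. p1, 1   [¬→-rule on 6]
Accessibility: 0R0, 0R1, 1R1
Complete open branch: countermodel on an S4-frame, so not valid in S4, nor in K, T (the same frame is also a K-frame and a T-frame).
S5-tableau for the negation ¬((p3 → ¬p1) → □◇(p3 → ¬p1)):
1. ¬((p3 → ¬p1) → □◇(p3 → ¬p1)), 0
2. p3 → ¬p1, 0   [¬→-rule on 1]
3. ¬□◇(p3 → ¬p1), 0   [¬→-rule on 1]
4. ¬p1, 0   [→-rule on 2 (branches; this branch)]
5. ¬◇(p3 → ¬p1), 1   [¬□-rule on 3: fresh world 1, 0R1]
6. ¬(p3 → ¬p1), 0   [¬◇-rule on 5 via 1R0]
7. p3, 0   [¬→-rule on 6]
8. p1, 0   [¬→-rule on 6]
Accessibility: 0R0, 0R1, 1R0, 1R1
Branch closes: p1 and ¬p1 both at 0.
Every branch closes (one shown): valid in S5.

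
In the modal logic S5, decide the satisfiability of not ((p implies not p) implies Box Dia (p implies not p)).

1. not ((p implies not p) implies Box Dia (p implies not p)), w0
2. p implies not p, w0
3. not Box Dia (p implies not p), w0
4. not p, w0
5. not Dia (p implies not p), w1
6. not (p implies not p), w0
7. p, w0
Accessibility: w0Rw0, w0Rw1, w1Rw0, w1Rw1
Branch closes: p and not p both at w0.
(One branch shown.) All branches close.

Unsatisfiable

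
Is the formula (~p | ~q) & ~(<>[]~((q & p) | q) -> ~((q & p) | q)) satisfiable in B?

No, unsatisfiable

1. (~p | ~q) & ~(<>[]~((q & p) | q) -> ~((q & p) | q)), u
2. ~p | ~q, u   [&-rule on 1]
3. ~(<>[]~((q & p) | q) -> ~((q & p) | q)), u   [&-rule on 1]
4. <>[]~((q & p) | q), u   [~->-rule on 3]
5. (q & p) | q, u   [~->-rule on 3]
6. ~p, u   [|-rule on 2 (branches; this branch)]
7. q, u   [|-rule on 5 (branches; this branch)]
8. []~((q & p) | q), v   [<>-rule on 4: fresh world v, uRv]
9. ~((q & p) | q), u   [[]-rule on 8 via vRu]
10. ~(q & p), u   [~|-rule on 9]
11. ~q, u   [~|-rule on 9]
Accessibility: uRu, uRv, vRu, vRv
Branch closes: q and ~q both at u.
(One branch shown.) All branches close.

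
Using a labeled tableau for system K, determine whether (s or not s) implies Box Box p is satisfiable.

1. (s or not s) implies Box Box p, u
2. Box Box p, u

Yes, satisfiable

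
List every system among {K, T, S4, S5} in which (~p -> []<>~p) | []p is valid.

S5

S5-tableau for the negation ~((~p -> []<>~p) | []p):
1. ~((~p -> []<>~p) | []p), w0
2. ~(~p -> []<>~p), w0
3. ~[]p, w0
4. ~p, w0
5. ~[]<>~p, w0
6. ~p, w1
7. ~<>~p, w2
8. p, w0
Accessibility: w0Rw0, w0Rw1, w0Rw2, w1Rw0, w1Rw1, w1Rw2, w2Rw0, w2Rw1, w2Rw2
Branch closes: p and ~p both at w0.
Every branch closes (one shown): valid in S5.
S4-tableau for the negation ~((~p -> []<>~p) | []p):
1. ~((~p -> []<>~p) | []p), w0
2. ~(~p -> []<>~p), w0
3. ~[]p, w0
4. ~p, w0
5. ~[]<>~p, w0
6. ~p, w1
7. ~<>~p, w2
8. p, w2
Accessibility: w0Rw0, w0Rw1, w0Rw2, w1Rw1, w2Rw2
Complete open branch: countermodel on an S4-frame, so not valid in S4, nor in K, T (the same frame is also a K-frame and a T-frame).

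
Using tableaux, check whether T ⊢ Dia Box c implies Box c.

Invalid (countermodel exists)

Tableau for the negation not (Dia Box c implies Box c):
1. not (Dia Box c implies Box c), u
2. Dia Box c, u
3. not Box c, u
4. Box c, v
5. c, v
6. not c, w
Accessibility: uRu, uRv, uRw, vRv, wRw
The negation has an open branch (countermodel exists).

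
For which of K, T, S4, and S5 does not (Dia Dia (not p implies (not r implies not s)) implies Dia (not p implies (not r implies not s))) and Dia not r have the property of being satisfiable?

K, T

T-tableau for the formula:
1. not (Dia Dia (not p implies (not r implies not s)) implies Dia (not p implies (not r implies not s))) and Dia not r, u
2. not (Dia Dia (not p implies (not r implies not s)) implies Dia (not p implies (not r implies not s))), u
3. Dia not r, u
4. Dia Dia (not p implies (not r implies not s)), u
5. not Dia (not p implies (not r implies not s)), u
6. not (not p implies (not r implies not s)), u
7. not p, u
8. not (not r implies not s), u
9. not r, u
10. s, u
11. not r, v
12. not (not p implies (not r implies not s)), v
13. not p, v
14. not (not r implies not s), v
15. s, v
16. Dia (not p implies (not r implies not s)), w
17. not (not p implies (not r implies not s)), w
18. not p, w
19. not (not r implies not s), w
20. not r, w
21. s, w
22. not p implies (not r implies not s), x
23. not r implies not s, x
24. not s, x
Accessibility: uRu, uRv, uRw, vRv, wRw, wRx, xRx
Complete open branch: satisfiable in T, hence also in K (this T-model is also a K-model).
S4-tableau for the formula:
1. not (Dia Dia (not p implies (not r implies not s)) implies Dia (not p implies (not r implies not s))) and Dia not r, u
2. not (Dia Dia (not p implies (not r implies not s)) implies Dia (not p implies (not r implies not s))), u
3. Dia not r, u
4. Dia Dia (not p implies (not r implies not s)), u
5. not Dia (not p implies (not r implies not s)), u
6. not (not p implies (not r implies not s)), u
7. not p, u
8. not (not r implies not s), u
9. not r, u
10. s, u
11. not r, v
12. not (not p implies (not r implies not s)), v
13. not p, v
14. not (not r implies not s), v
15. s, v
16. Dia (not p implies (not r implies not s)), w
17. not (not p implies (not r implies not s)), w
18. not p, w
19. not (not r implies not s), w
20. not r, w
21. s, w
22. not p implies (not r implies not s), x
23. not (not p implies (not r implies not s)), x
24. not p, x
25. not (not r implies not s), x
26. not r, x
27. s, x
28. not r implies not s, x
29. not s, x
Accessibility: uRu, uRv, uRw, uRx, vRv, wRw, wRx, xRx
Branch closes: s and not s both at x.
Every branch closes (one shown): unsatisfiable in S4, hence also in S5 (every S5-frame is an S4-frame).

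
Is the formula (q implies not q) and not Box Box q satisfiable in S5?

1. (q implies not q) and not Box Box q, w0
2. q implies not q, w0   [and-rule on 1]
3. not Box Box q, w0   [and-rule on 1]
4. not q, w0   [implies-rule on 2 (branches; this branch)]
5. not Box q, w1   [neg-Box-rule on 3: fresh world w1, w0Rw1]
6. not q, w2   [neg-Box-rule on 5: fresh world w2, w1Rw2]
Accessibility: w0Rw0, w0Rw1, w0Rw2, w1Rw0, w1Rw1, w1Rw2, w2Rw0, w2Rw1, w2Rw2

Satisfiable (open branch found)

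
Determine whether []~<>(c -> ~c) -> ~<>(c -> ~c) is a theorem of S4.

Yes, valid

Tableau for the negation ~([]~<>(c -> ~c) -> ~<>(c -> ~c)):
1. ~([]~<>(c -> ~c) -> ~<>(c -> ~c)), u
2. []~<>(c -> ~c), u
3. <>(c -> ~c), u
4. ~<>(c -> ~c), u
5. ~(c -> ~c), u
6. c, u
7. c -> ~c, v
8. ~<>(c -> ~c), v
9. ~(c -> ~c), v
10. c, v
11. ~c, v
Accessibility: uRu, uRv, vRv
Branch closes: c and ~c both at v.
All branches of the negation close; one closing branch shown above.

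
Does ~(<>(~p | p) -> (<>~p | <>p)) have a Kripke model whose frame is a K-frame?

1. ~(<>(~p | p) -> (<>~p | <>p)), u
2. <>(~p | p), u
3. ~(<>~p | <>p), u
4. ~<>~p, u
5. ~<>p, u
6. ~p | p, v
7. p, v
8. ~p, v
Accessibility: uRv
Branch closes: p and ~p both at v.
(One branch shown.) All branches close.

No, unsatisfiable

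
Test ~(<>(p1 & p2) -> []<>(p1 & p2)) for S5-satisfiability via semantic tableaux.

Unsatisfiable

1. ~(<>(p1 & p2) -> []<>(p1 & p2)), 0
2. <>(p1 & p2), 0
3. ~[]<>(p1 & p2), 0
4. p1 & p2, 1
5. p1, 1
6. p2, 1
7. ~<>(p1 & p2), 2
8. ~(p1 & p2), 0
9. ~(p1 & p2), 1
10. ~(p1 & p2), 2
11. ~p2, 0
12. ~p2, 1
Accessibility: 0R0, 0R1, 0R2, 1R0, 1R1, 1R2, 2R0, 2R1, 2R2
Branch closes: p2 and ~p2 both at 1.
Every branch closes; the branch above is one of them.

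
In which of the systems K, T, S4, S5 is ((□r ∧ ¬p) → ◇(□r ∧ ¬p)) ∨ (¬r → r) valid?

T-tableau for the negation ¬(((□r ∧ ¬p) → ◇(□r ∧ ¬p)) ∨ (¬r → r)):
1. ¬(((□r ∧ ¬p) → ◇(□r ∧ ¬p)) ∨ (¬r → r)), 0
2. ¬((□r ∧ ¬p) → ◇(□r ∧ ¬p)), 0
3. ¬(¬r → r), 0
4. □r ∧ ¬p, 0
5. ¬◇(□r ∧ ¬p), 0
6. ¬r, 0
7. □r, 0
8. ¬p, 0
9. ¬(□r ∧ ¬p), 0
10. r, 0
Accessibility: 0R0
Branch closes: r and ¬r both at 0.
Every branch closes (one shown): valid in T, hence also in S4, S5 (every theorem of T is a theorem of S4 and S5).
K-tableau for the negation ¬(((□r ∧ ¬p) → ◇(□r ∧ ¬p)) ∨ (¬r → r)):
1. ¬(((□r ∧ ¬p) → ◇(□r ∧ ¬p)) ∨ (¬r → r)), 0
2. ¬((□r ∧ ¬p) → ◇(□r ∧ ¬p)), 0
3. ¬(¬r → r), 0
4. □r ∧ ¬p, 0
5. ¬◇(□r ∧ ¬p), 0
6. ¬r, 0
7. □r, 0
8. ¬p, 0
Complete open branch: countermodel on a K-frame, so not valid in K.

T, S4, S5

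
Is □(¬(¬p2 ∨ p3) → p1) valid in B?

Tableau for the negation ¬□(¬(¬p2 ∨ p3) → p1):
1. ¬□(¬(¬p2 ∨ p3) → p1), 0
2. ¬(¬(¬p2 ∨ p3) → p1), 1
3. ¬(¬p2 ∨ p3), 1
4. ¬p1, 1
5. p2, 1
6. ¬p3, 1
Accessibility: 0R0, 0R1, 1R0, 1R1
The negation has an open branch (countermodel exists).

Invalid (countermodel exists)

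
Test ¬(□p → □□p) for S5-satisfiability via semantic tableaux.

1. ¬(□p → □□p), w0
2. □p, w0
3. ¬□□p, w0
4. p, w0
5. ¬□p, w1
6. p, w1
7. ¬p, w2
8. p, w2
Accessibility: w0Rw0, w0Rw1, w0Rw2, w1Rw0, w1Rw1, w1Rw2, w2Rw0, w2Rw1, w2Rw2
Branch closes: p and ¬p both at w2.
All branches of the tableau close; one closing branch shown above.

Unsatisfiable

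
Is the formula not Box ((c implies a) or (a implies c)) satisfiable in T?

Unsatisfiable

1. not Box ((c implies a) or (a implies c)), u
2. not ((c implies a) or (a implies c)), v
3. not (c implies a), v
4. not (a implies c), v
5. c, v
6. not a, v
7. a, v
8. not c, v
Accessibility: uRu, uRv, vRv
Branch closes: a and not a both at v.
(One branch shown.) All branches close.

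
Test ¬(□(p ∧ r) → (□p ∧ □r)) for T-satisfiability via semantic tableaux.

Unsatisfiable (every branch closes)

1. ¬(□(p ∧ r) → (□p ∧ □r)), 0
2. □(p ∧ r), 0
3. ¬(□p ∧ □r), 0
4. p ∧ r, 0
5. p, 0
6. r, 0
7. ¬□r, 0
8. ¬r, 1
9. p ∧ r, 1
10. p, 1
11. r, 1
Accessibility: 0R0, 0R1, 1R1
Branch closes: r and ¬r both at 1.
Every branch closes; the branch above is one of them.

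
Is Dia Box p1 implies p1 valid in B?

Tableau for the negation not (Dia Box p1 implies p1):
1. not (Dia Box p1 implies p1), u
2. Dia Box p1, u
3. not p1, u
4. Box p1, v
5. p1, u
Accessibility: uRu, uRv, vRu, vRv
Branch closes: p1 and not p1 both at u.
Every branch of the negation's tableau closes; the branch above is one of them.

Valid in B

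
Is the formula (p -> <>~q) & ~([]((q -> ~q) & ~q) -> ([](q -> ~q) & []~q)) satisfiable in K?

No, unsatisfiable

1. (p -> <>~q) & ~([]((q -> ~q) & ~q) -> ([](q -> ~q) & []~q)), 0
2. p -> <>~q, 0
3. ~([]((q -> ~q) & ~q) -> ([](q -> ~q) & []~q)), 0
4. []((q -> ~q) & ~q), 0
5. ~([](q -> ~q) & []~q), 0
6. <>~q, 0
7. ~[](q -> ~q), 0
8. ~q, 1
9. (q -> ~q) & ~q, 1
10. q -> ~q, 1
11. ~(q -> ~q), 2
12. q, 2
13. (q -> ~q) & ~q, 2
14. q -> ~q, 2
15. ~q, 2
Accessibility: 0R1, 0R2
Branch closes: q and ~q both at 2.
(One branch shown.) All branches close.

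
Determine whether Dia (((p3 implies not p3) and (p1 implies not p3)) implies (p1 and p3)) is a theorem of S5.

Invalid (countermodel exists)

Tableau for the negation not Dia (((p3 implies not p3) and (p1 implies not p3)) implies (p1 and p3)):
1. not Dia (((p3 implies not p3) and (p1 implies not p3)) implies (p1 and p3)), u
2. not (((p3 implies not p3) and (p1 implies not p3)) implies (p1 and p3)), u
3. (p3 implies not p3) and (p1 implies not p3), u
4. not (p1 and p3), u
5. p3 implies not p3, u
6. p1 implies not p3, u
7. not p3, u
Accessibility: uRu
The negation has an open branch (countermodel exists).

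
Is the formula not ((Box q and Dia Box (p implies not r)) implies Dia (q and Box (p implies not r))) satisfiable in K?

1. not ((Box q and Dia Box (p implies not r)) implies Dia (q and Box (p implies not r))), 0
2. Box q and Dia Box (p implies not r), 0
3. not Dia (q and Box (p implies not r)), 0
4. Box q, 0
5. Dia Box (p implies not r), 0
6. Box (p implies not r), 1
7. not (q and Box (p implies not r)), 1
8. q, 1
9. not Box (p implies not r), 1
10. not (p implies not r), 2
11. p, 2
12. r, 2
13. p implies not r, 2
14. not r, 2
Accessibility: 0R1, 1R2
Branch closes: r and not r both at 2.
Every branch closes; the branch above is one of them.

Unsatisfiable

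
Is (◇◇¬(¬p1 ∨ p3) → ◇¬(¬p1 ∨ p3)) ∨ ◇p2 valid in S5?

Tableau for the negation ¬((◇◇¬(¬p1 ∨ p3) → ◇¬(¬p1 ∨ p3)) ∨ ◇p2):
1. ¬((◇◇¬(¬p1 ∨ p3) → ◇¬(¬p1 ∨ p3)) ∨ ◇p2), w0
2. ¬(◇◇¬(¬p1 ∨ p3) → ◇¬(¬p1 ∨ p3)), w0
3. ¬◇p2, w0
4. ◇◇¬(¬p1 ∨ p3), w0
5. ¬◇¬(¬p1 ∨ p3), w0
6. ¬p2, w0
7. ¬p1 ∨ p3, w0
8. p3, w0
9. ◇¬(¬p1 ∨ p3), w1
10. ¬p2, w1
11. ¬p1 ∨ p3, w1
12. p3, w1
13. ¬(¬p1 ∨ p3), w2
14. p1, w2
15. ¬p3, w2
16. ¬p2, w2
17. ¬p1 ∨ p3, w2
18. p3, w2
Accessibility: w0Rw0, w0Rw1, w0Rw2, w1Rw0, w1Rw1, w1Rw2, w2Rw0, w2Rw1, w2Rw2
Branch closes: p3 and ¬p3 both at w2.
Every branch of the negation's tableau closes; the branch above is one of them.

Valid in S5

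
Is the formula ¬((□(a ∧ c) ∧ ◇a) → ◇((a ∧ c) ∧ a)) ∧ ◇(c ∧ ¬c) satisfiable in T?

1. ¬((□(a ∧ c) ∧ ◇a) → ◇((a ∧ c) ∧ a)) ∧ ◇(c ∧ ¬c), 0
2. ¬((□(a ∧ c) ∧ ◇a) → ◇((a ∧ c) ∧ a)), 0
3. ◇(c ∧ ¬c), 0
4. □(a ∧ c) ∧ ◇a, 0
5. ¬◇((a ∧ c) ∧ a), 0
6. □(a ∧ c), 0
7. ◇a, 0
8. ¬((a ∧ c) ∧ a), 0
9. a ∧ c, 0
10. a, 0
11. c, 0
12. ¬(a ∧ c), 0
13. ¬c, 0
Accessibility: 0R0
Branch closes: c and ¬c both at 0.
(One branch shown.) All branches close.

Unsatisfiable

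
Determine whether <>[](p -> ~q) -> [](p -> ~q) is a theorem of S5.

Yes, valid

Tableau for the negation ~(<>[](p -> ~q) -> [](p -> ~q)):
1. ~(<>[](p -> ~q) -> [](p -> ~q)), 0
2. <>[](p -> ~q), 0
3. ~[](p -> ~q), 0
4. [](p -> ~q), 1
5. p -> ~q, 0
6. p -> ~q, 1
7. ~q, 0
8. ~q, 1
9. ~(p -> ~q), 2
10. p, 2
11. q, 2
12. p -> ~q, 2
13. ~q, 2
Accessibility: 0R0, 0R1, 0R2, 1R0, 1R1, 1R2, 2R0, 2R1, 2R2
Branch closes: q and ~q both at 2.
All branches of the negation close; one closing branch shown above.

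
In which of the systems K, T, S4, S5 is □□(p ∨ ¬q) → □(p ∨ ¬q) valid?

T-tableau for the negation ¬(□□(p ∨ ¬q) → □(p ∨ ¬q)):
1. ¬(□□(p ∨ ¬q) → □(p ∨ ¬q)), u
2. □□(p ∨ ¬q), u
3. ¬□(p ∨ ¬q), u
4. □(p ∨ ¬q), u
5. p ∨ ¬q, u
6. ¬q, u
7. ¬(p ∨ ¬q), v
8. ¬p, v
9. q, v
10. □(p ∨ ¬q), v
11. p ∨ ¬q, v
12. ¬q, v
Accessibility: uRu, uRv, vRv
Branch closes: q and ¬q both at v.
Every branch closes (one shown): valid in T, hence also in S4, S5 (every theorem of T is a theorem of S4 and S5).
K-tableau for the negation ¬(□□(p ∨ ¬q) → □(p ∨ ¬q)):
1. ¬(□□(p ∨ ¬q) → □(p ∨ ¬q)), u
2. □□(p ∨ ¬q), u
3. ¬□(p ∨ ¬q), u
4. ¬(p ∨ ¬q), v
5. ¬p, v
6. q, v
7. □(p ∨ ¬q), v
Accessibility: uRv
Complete open branch: countermodel on a K-frame, so not valid in K.

T, S4, S5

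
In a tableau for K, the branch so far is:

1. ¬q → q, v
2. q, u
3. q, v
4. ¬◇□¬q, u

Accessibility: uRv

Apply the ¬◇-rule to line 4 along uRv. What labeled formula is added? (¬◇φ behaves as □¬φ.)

¬◇φ behaves as □¬φ: propagate the negated body to each accessible world.

¬□¬q, v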